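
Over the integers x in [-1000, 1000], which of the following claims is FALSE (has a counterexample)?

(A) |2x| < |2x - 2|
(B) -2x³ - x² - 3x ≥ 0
(A) x = 1: LHS = |2·1| = |2| = 2, RHS = |2·1 - 2| = |0| = 0; 2 < 0 — FAILS
(B) x = 1: LHS = -2·1³ - 1² - 3·1 = -6; -6 ≥ 0 — FAILS

Answer: Both A and B are false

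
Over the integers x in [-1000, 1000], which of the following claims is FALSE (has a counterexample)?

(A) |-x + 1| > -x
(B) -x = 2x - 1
(A) Over all integers in [-1000, 1000], LHS − RHS is smallest at x = 0, where it equals 1:
x = 0: LHS = |-0 + 1| = |1| = 1, RHS = -0 = 0; 1 > 0 — holds
At the ends of the range:
x = -1000: LHS = |-(-1000) + 1| = |1001| = 1001, RHS = -(-1000) = 1000; 1001 > 1000 — holds
x = 1000: LHS = |-1000 + 1| = |-999| = 999; 999 > -1000 — holds
Hence LHS − RHS is never zero or negative, i.e. LHS > RHS throughout, so the relation holds for every integer in [-1000, 1000].

(B) x = 0: LHS = -0 = 0, RHS = 2·0 - 1 = -1; 0 = -1 — FAILS

Only (B) has a counterexample.

Answer: B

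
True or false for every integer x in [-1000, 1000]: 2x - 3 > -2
The claim fails at x = 0:
x = 0: LHS = 2·0 - 3 = -3; -3 > -2 — FAILS

Because a single integer refutes it, the statement is false.

Answer: False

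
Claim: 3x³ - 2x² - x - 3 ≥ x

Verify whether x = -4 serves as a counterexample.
Substitute x = -4 into the relation:
x = -4: LHS = 3·(-4)³ - 2·(-4)² - (-4) - 3 = -223; -223 ≥ -4 — FAILS

Since the claim fails at x = -4, this value is a counterexample.

Answer: Yes, x = -4 is a counterexample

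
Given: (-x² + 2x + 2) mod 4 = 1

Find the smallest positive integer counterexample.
Testing positive integers:
x = 1: LHS = (-1² + 2·1 + 2) mod 4 = 3 mod 4 = 3; 3 = 1 — FAILS  ← smallest positive counterexample

Answer: x = 1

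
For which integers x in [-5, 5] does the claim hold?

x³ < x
Holds for: {-5, -4, -3, -2}
Fails for: {-1, 0, 1, 2, 3, 4, 5}

Answer: {-5, -4, -3, -2}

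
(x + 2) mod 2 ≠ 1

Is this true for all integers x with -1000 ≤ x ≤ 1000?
The claim fails at x = 1:
x = 1: LHS = (1 + 2) mod 2 = 3 mod 2 = 1; 1 ≠ 1 — FAILS

Because a single integer refutes it, the statement is false.

Answer: False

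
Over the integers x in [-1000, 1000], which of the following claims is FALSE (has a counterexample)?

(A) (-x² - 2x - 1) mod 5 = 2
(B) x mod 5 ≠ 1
(A) x = 0: LHS = (-0² - 2·0 - 1) mod 5 = (-1) mod 5 = 4; 4 = 2 — FAILS
(B) x = 1: LHS = 1 mod 5 = 1; 1 ≠ 1 — FAILS

Answer: Both A and B are false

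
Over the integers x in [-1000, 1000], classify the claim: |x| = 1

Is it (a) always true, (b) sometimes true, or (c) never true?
Holds at x = 1: LHS = |1| = 1; 1 = 1 — holds
Fails at x = 0: LHS = |0| = 0; 0 = 1 — FAILS
It is satisfied by some integers in the range but not all.

Answer: Sometimes true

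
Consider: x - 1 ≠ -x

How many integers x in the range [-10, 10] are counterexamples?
Track d = LHS − RHS over the integers in [-10, 10]. Equality would need d = 0, but d changes sign only between consecutive integers, jumping over 0:
x = 0: LHS = 0 - 1 = -1, RHS = -0 = 0; -1 ≠ 0 — holds  (d = -1)
x = 1: LHS = 1 - 1 = 0; 0 ≠ -1 — holds  (d = 1)
Away from these crossings d keeps a constant sign, and checking every integer in [-10, 10] confirms d ≠ 0 throughout. Hence the two sides are never equal, so the relation holds for every integer in [-10, 10].

No counterexample appears in that range.

Answer: 0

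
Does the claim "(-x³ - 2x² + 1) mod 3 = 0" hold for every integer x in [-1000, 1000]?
The claim fails at x = 0:
x = 0: LHS = (-0³ - 2·0² + 1) mod 3 = 1 mod 3 = 1; 1 = 0 — FAILS

Because a single integer refutes it, the statement is false.

Answer: False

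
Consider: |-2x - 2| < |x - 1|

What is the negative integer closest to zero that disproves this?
Testing negative integers from -1 downward:
x = -1: LHS = |-2·(-1) - 2| = |0| = 0, RHS = |(-1) - 1| = |-2| = 2; 0 < 2 — holds
x = -2: LHS = |-2·(-2) - 2| = |2| = 2, RHS = |(-2) - 1| = |-3| = 3; 2 < 3 — holds
x = -3: LHS = |-2·(-3) - 2| = |4| = 4, RHS = |(-3) - 1| = |-4| = 4; 4 < 4 — FAILS  ← closest negative counterexample to 0

Answer: x = -3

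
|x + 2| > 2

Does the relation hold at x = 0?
x = 0: LHS = |0 + 2| = |2| = 2; 2 > 2 — FAILS

The relation fails at x = 0, so x = 0 is a counterexample.

Answer: No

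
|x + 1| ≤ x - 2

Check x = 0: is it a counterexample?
Substitute x = 0 into the relation:
x = 0: LHS = |0 + 1| = |1| = 1, RHS = 0 - 2 = -2; 1 ≤ -2 — FAILS

Since the claim fails at x = 0, this value is a counterexample.

Answer: Yes, x = 0 is a counterexample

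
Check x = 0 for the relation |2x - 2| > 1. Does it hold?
x = 0: LHS = |2·0 - 2| = |-2| = 2; 2 > 1 — holds

The relation is satisfied at x = 0.

Answer: Yes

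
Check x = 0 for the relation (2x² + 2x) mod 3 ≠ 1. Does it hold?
x = 0: LHS = (2·0² + 2·0) mod 3 = 0 mod 3 = 0; 0 ≠ 1 — holds

The relation is satisfied at x = 0.

Answer: Yes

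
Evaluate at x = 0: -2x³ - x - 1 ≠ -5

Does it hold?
x = 0: LHS = -2·0³ - 0 - 1 = -1; -1 ≠ -5 — holds

The relation is satisfied at x = 0.

Answer: Yes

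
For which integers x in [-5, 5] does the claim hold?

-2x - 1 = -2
Track d = LHS − RHS over the integers in [-5, 5]. Equality would need d = 0, but d changes sign only between consecutive integers, jumping over 0:
x = 0: LHS = -2·0 - 1 = -1; -1 = -2 — FAILS  (d = 1)
x = 1: LHS = -2·1 - 1 = -3; -3 = -2 — FAILS  (d = -1)
Away from these crossings d keeps a constant sign, and checking every integer in [-5, 5] confirms d ≠ 0 throughout. Hence the two sides are never equal, so the claimed relation (=) fails for every integer in [-5, 5].

Answer: None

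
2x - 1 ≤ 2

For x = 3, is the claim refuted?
Substitute x = 3 into the relation:
x = 3: LHS = 2·3 - 1 = 5; 5 ≤ 2 — FAILS

Since the claim fails at x = 3, this value is a counterexample.

Answer: Yes, x = 3 is a counterexample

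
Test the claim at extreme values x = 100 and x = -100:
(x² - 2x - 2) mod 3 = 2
x = 100: LHS = (100² - 2·100 - 2) mod 3 = 9798 mod 3 = 0; 0 = 2 — FAILS
x = -100: LHS = ((-100)² - 2·(-100) - 2) mod 3 = 10198 mod 3 = 1; 1 = 2 — FAILS

Answer: No, fails for both x = 100 and x = -100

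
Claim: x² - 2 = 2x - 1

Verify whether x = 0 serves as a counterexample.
Substitute x = 0 into the relation:
x = 0: LHS = 0² - 2 = -2, RHS = 2·0 - 1 = -1; -2 = -1 — FAILS

Since the claim fails at x = 0, this value is a counterexample.

Answer: Yes, x = 0 is a counterexample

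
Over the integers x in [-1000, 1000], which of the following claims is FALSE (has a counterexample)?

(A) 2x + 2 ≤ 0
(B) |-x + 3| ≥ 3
(A) x = 0: LHS = 2·0 + 2 = 2; 2 ≤ 0 — FAILS
(B) x = 1: LHS = |-1 + 3| = |2| = 2; 2 ≥ 3 — FAILS

Answer: Both A and B are false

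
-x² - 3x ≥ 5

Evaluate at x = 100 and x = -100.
x = 100: LHS = -100² - 3·100 = -10300; -10300 ≥ 5 — FAILS
x = -100: LHS = -(-100)² - 3·(-100) = -9700; -9700 ≥ 5 — FAILS

Answer: No, fails for both x = 100 and x = -100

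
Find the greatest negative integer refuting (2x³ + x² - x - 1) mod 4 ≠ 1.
Testing negative integers from -1 downward:
x = -1: LHS = (2·(-1)³ + (-1)² - (-1) - 1) mod 4 = (-1) mod 4 = 3; 3 ≠ 1 — holds
x = -2: LHS = (2·(-2)³ + (-2)² - (-2) - 1) mod 4 = (-11) mod 4 = 1; 1 ≠ 1 — FAILS  ← closest negative counterexample to 0

Answer: x = -2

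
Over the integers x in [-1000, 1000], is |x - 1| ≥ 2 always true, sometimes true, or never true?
Holds at x = -1: LHS = |(-1) - 1| = |-2| = 2; 2 ≥ 2 — holds
Fails at x = 0: LHS = |0 - 1| = |-1| = 1; 1 ≥ 2 — FAILS
It is satisfied by some integers in the range but not all.

Answer: Sometimes true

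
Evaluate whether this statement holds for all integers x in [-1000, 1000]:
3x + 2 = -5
The claim fails at x = 0:
x = 0: LHS = 3·0 + 2 = 2; 2 = -5 — FAILS

Because a single integer refutes it, the statement is false.

Answer: False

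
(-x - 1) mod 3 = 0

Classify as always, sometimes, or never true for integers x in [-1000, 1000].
Holds at x = -1: LHS = (-(-1) - 1) mod 3 = 0 mod 3 = 0; 0 = 0 — holds
Fails at x = 0: LHS = (-0 - 1) mod 3 = (-1) mod 3 = 2; 2 = 0 — FAILS
It is satisfied by some integers in the range but not all.

Answer: Sometimes true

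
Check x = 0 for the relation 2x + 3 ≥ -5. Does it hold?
x = 0: LHS = 2·0 + 3 = 3; 3 ≥ -5 — holds

The relation is satisfied at x = 0.

Answer: Yes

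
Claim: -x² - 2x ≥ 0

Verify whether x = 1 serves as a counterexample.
Substitute x = 1 into the relation:
x = 1: LHS = -1² - 2·1 = -3; -3 ≥ 0 — FAILS

Since the claim fails at x = 1, this value is a counterexample.

Answer: Yes, x = 1 is a counterexample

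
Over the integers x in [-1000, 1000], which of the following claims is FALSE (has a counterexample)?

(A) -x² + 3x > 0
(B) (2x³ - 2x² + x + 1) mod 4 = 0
(A) x = 0: LHS = -0² + 3·0 = 0; 0 > 0 — FAILS
(B) x = 0: LHS = (2·0³ - 2·0² + 0 + 1) mod 4 = 1 mod 4 = 1; 1 = 0 — FAILS

Answer: Both A and B are false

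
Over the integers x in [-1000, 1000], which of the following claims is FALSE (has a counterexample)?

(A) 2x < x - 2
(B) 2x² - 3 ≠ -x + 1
(A) x = 0: LHS = 2·0 = 0, RHS = 0 - 2 = -2; 0 < -2 — FAILS

(B) Track d = LHS − RHS over the integers in [-1000, 1000]. Equality would need d = 0, but d changes sign only between consecutive integers, jumping over 0:
x = -2: LHS = 2·(-2)² - 3 = 5, RHS = -(-2) + 1 = 3; 5 ≠ 3 — holds  (d = 2)
x = -1: LHS = 2·(-1)² - 3 = -1, RHS = -(-1) + 1 = 2; -1 ≠ 2 — holds  (d = -3)
x = 1: LHS = 2·1² - 3 = -1, RHS = -1 + 1 = 0; -1 ≠ 0 — holds  (d = -1)
x = 2: LHS = 2·2² - 3 = 5, RHS = -2 + 1 = -1; 5 ≠ -1 — holds  (d = 6)
Away from these crossings d keeps a constant sign, and checking every integer in [-1000, 1000] confirms d ≠ 0 throughout. Hence the two sides are never equal, so the relation holds for every integer in [-1000, 1000].

Only (A) has a counterexample.

Answer: A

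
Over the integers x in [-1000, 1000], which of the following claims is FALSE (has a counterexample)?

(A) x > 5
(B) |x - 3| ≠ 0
(A) x = 0: 0 > 5 — FAILS
(B) x = 3: LHS = |3 - 3| = |0| = 0; 0 ≠ 0 — FAILS

Answer: Both A and B are false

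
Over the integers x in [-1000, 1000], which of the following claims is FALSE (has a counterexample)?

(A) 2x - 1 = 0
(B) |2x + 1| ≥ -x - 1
(A) x = 0: LHS = 2·0 - 1 = -1; -1 = 0 — FAILS

(B) Over all integers in [-1000, 1000], LHS − RHS is smallest at x = -1, where it equals 1:
x = -1: LHS = |2·(-1) + 1| = |-1| = 1, RHS = -(-1) - 1 = 0; 1 ≥ 0 — holds
At the ends of the range:
x = -1000: LHS = |2·(-1000) + 1| = |-1999| = 1999, RHS = -(-1000) - 1 = 999; 1999 ≥ 999 — holds
x = 1000: LHS = |2·1000 + 1| = |2001| = 2001, RHS = -1000 - 1 = -1001; 2001 ≥ -1001 — holds
Hence LHS − RHS is never negative, i.e. LHS ≥ RHS throughout, so the relation holds for every integer in [-1000, 1000].

Only (A) has a counterexample.

Answer: A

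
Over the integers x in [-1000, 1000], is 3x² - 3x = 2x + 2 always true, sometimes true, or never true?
Holds at x = 2: LHS = 3·2² - 3·2 = 6, RHS = 2·2 + 2 = 6; 6 = 6 — holds
Fails at x = 0: LHS = 3·0² - 3·0 = 0, RHS = 2·0 + 2 = 2; 0 = 2 — FAILS
It is satisfied by some integers in the range but not all.

Answer: Sometimes true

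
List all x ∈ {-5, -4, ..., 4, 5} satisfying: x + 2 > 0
Holds for: {-1, 0, 1, 2, 3, 4, 5}
Fails for: {-5, -4, -3, -2}

Answer: {-1, 0, 1, 2, 3, 4, 5}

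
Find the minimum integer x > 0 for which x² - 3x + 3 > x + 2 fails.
Testing positive integers:
x = 1: LHS = 1² - 3·1 + 3 = 1, RHS = 1 + 2 = 3; 1 > 3 — FAILS  ← smallest positive counterexample

Answer: x = 1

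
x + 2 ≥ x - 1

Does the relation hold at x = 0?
x = 0: LHS = 0 + 2 = 2, RHS = 0 - 1 = -1; 2 ≥ -1 — holds

The relation is satisfied at x = 0.

Answer: Yes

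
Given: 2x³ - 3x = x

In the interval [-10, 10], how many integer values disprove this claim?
Counterexamples in [-10, 10]: {-10, -9, -8, -7, -6, -5, -4, -3, -2, -1, 1, 2, 3, 4, 5, 6, 7, 8, 9, 10}.

Counting them gives 20 values.

Answer: 20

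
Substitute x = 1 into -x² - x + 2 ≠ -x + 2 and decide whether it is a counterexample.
Substitute x = 1 into the relation:
x = 1: LHS = -1² - 1 + 2 = 0, RHS = -1 + 2 = 1; 0 ≠ 1 — holds

The claim holds here, so x = 1 is not a counterexample. (A counterexample exists elsewhere, e.g. x = 0.)

Answer: No, x = 1 is not a counterexample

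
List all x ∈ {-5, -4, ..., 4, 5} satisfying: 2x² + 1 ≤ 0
Over all integers in [-5, 5], LHS − RHS is smallest at x = 0, where it equals 1:
x = 0: LHS = 2·0² + 1 = 1; 1 ≤ 0 — FAILS
At the ends of the range:
x = -5: LHS = 2·(-5)² + 1 = 51; 51 ≤ 0 — FAILS
x = 5: LHS = 2·5² + 1 = 51; 51 ≤ 0 — FAILS
Hence LHS − RHS is never zero or negative, i.e. LHS > RHS throughout, so the claimed relation (≤) fails for every integer in [-5, 5].

Answer: None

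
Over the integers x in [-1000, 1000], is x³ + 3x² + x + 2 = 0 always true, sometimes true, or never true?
Track d = LHS − RHS over the integers in [-1000, 1000]. Equality would need d = 0, but d changes sign only between consecutive integers, jumping over 0:
x = -3: LHS = (-3)³ + 3·(-3)² + (-3) + 2 = -1; -1 = 0 — FAILS  (d = -1)
x = -2: LHS = (-2)³ + 3·(-2)² + (-2) + 2 = 4; 4 = 0 — FAILS  (d = 4)
Away from these crossings d keeps a constant sign, and checking every integer in [-1000, 1000] confirms d ≠ 0 throughout. Hence the two sides are never equal, so the claimed relation (=) fails for every integer in [-1000, 1000].

No integer in the range satisfies it.

Answer: Never true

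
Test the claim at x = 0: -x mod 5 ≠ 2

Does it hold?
x = 0: LHS = (-0) mod 5 = 0 mod 5 = 0; 0 ≠ 2 — holds

The relation is satisfied at x = 0.

Answer: Yes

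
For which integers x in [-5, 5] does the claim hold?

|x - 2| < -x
Over all integers in [-5, 5], LHS − RHS is smallest at x = 0, where it equals 2:
x = 0: LHS = |0 - 2| = |-2| = 2, RHS = -0 = 0; 2 < 0 — FAILS
At the ends of the range:
x = -5: LHS = |(-5) - 2| = |-7| = 7, RHS = -(-5) = 5; 7 < 5 — FAILS
x = 5: LHS = |5 - 2| = |3| = 3; 3 < -5 — FAILS
Hence LHS − RHS is never negative, i.e. LHS ≥ RHS throughout, so the claimed relation (<) fails for every integer in [-5, 5].

Answer: None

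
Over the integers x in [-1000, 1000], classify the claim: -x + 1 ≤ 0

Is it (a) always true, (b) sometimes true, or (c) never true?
Holds at x = 1: LHS = -1 + 1 = 0; 0 ≤ 0 — holds
Fails at x = 0: LHS = -0 + 1 = 1; 1 ≤ 0 — FAILS
It is satisfied by some integers in the range but not all.

Answer: Sometimes true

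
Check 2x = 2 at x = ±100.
x = 100: LHS = 2·100 = 200; 200 = 2 — FAILS
x = -100: LHS = 2·(-100) = -200; -200 = 2 — FAILS

Answer: No, fails for both x = 100 and x = -100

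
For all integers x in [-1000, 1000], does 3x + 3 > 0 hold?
The claim fails at x = -1:
x = -1: LHS = 3·(-1) + 3 = 0; 0 > 0 — FAILS

Because a single integer refutes it, the statement is false.

Answer: False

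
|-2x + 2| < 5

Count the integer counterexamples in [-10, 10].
Counterexamples in [-10, 10]: {-10, -9, -8, -7, -6, -5, -4, -3, -2, 4, 5, 6, 7, 8, 9, 10}.

Counting them gives 16 values.

Answer: 16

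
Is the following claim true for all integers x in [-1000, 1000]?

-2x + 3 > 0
The claim fails at x = 2:
x = 2: LHS = -2·2 + 3 = -1; -1 > 0 — FAILS

Because a single integer refutes it, the statement is false.

Answer: False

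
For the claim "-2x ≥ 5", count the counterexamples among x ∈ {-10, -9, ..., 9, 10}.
Counterexamples in [-10, 10]: {-2, -1, 0, 1, 2, 3, 4, 5, 6, 7, 8, 9, 10}.

Counting them gives 13 values.

Answer: 13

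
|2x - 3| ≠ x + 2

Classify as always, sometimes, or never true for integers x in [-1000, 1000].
Holds at x = 0: LHS = |2·0 - 3| = |-3| = 3, RHS = 0 + 2 = 2; 3 ≠ 2 — holds
Fails at x = 5: LHS = |2·5 - 3| = |7| = 7, RHS = 5 + 2 = 7; 7 ≠ 7 — FAILS
It is satisfied by some integers in the range but not all.

Answer: Sometimes true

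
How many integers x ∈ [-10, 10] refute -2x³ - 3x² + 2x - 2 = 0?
Counterexamples in [-10, 10]: {-10, -9, -8, -7, -6, -5, -4, -3, -2, -1, 0, 1, 2, 3, 4, 5, 6, 7, 8, 9, 10}.

Counting them gives 21 values.

Answer: 21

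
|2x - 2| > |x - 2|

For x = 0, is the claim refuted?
Substitute x = 0 into the relation:
x = 0: LHS = |2·0 - 2| = |-2| = 2, RHS = |0 - 2| = |-2| = 2; 2 > 2 — FAILS

Since the claim fails at x = 0, this value is a counterexample.

Answer: Yes, x = 0 is a counterexample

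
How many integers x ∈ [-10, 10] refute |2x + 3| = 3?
Counterexamples in [-10, 10]: {-10, -9, -8, -7, -6, -5, -4, -2, -1, 1, 2, 3, 4, 5, 6, 7, 8, 9, 10}.

Counting them gives 19 values.

Answer: 19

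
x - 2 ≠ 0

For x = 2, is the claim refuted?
Substitute x = 2 into the relation:
x = 2: LHS = 2 - 2 = 0; 0 ≠ 0 — FAILS

Since the claim fails at x = 2, this value is a counterexample.

Answer: Yes, x = 2 is a counterexample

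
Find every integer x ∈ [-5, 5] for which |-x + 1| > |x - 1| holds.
Over all integers in [-5, 5], LHS − RHS is largest at x = 0, where it equals 0:
x = 0: LHS = |-0 + 1| = |1| = 1, RHS = |0 - 1| = |-1| = 1; 1 > 1 — FAILS
At the ends of the range:
x = -5: LHS = |-(-5) + 1| = |6| = 6, RHS = |(-5) - 1| = |-6| = 6; 6 > 6 — FAILS
x = 5: LHS = |-5 + 1| = |-4| = 4, RHS = |5 - 1| = |4| = 4; 4 > 4 — FAILS
Hence LHS − RHS is never positive, i.e. LHS ≤ RHS throughout, so the claimed relation (>) fails for every integer in [-5, 5].

Answer: None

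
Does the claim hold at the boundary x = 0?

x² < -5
x = 0: LHS = 0² = 0; 0 < -5 — FAILS

The relation fails at x = 0, so x = 0 is a counterexample.

Answer: No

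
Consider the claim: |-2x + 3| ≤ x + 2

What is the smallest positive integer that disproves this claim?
Testing positive integers:
x = 1: LHS = |-2·1 + 3| = |1| = 1, RHS = 1 + 2 = 3; 1 ≤ 3 — holds
x = 2: LHS = |-2·2 + 3| = |-1| = 1, RHS = 2 + 2 = 4; 1 ≤ 4 — holds
x = 3: LHS = |-2·3 + 3| = |-3| = 3, RHS = 3 + 2 = 5; 3 ≤ 5 — holds
x = 4: LHS = |-2·4 + 3| = |-5| = 5, RHS = 4 + 2 = 6; 5 ≤ 6 — holds
x = 5: LHS = |-2·5 + 3| = |-7| = 7, RHS = 5 + 2 = 7; 7 ≤ 7 — holds
x = 6: LHS = |-2·6 + 3| = |-9| = 9, RHS = 6 + 2 = 8; 9 ≤ 8 — FAILS  ← smallest positive counterexample

Answer: x = 6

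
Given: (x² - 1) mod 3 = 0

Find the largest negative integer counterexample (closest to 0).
Testing negative integers from -1 downward:
x = -1: LHS = ((-1)² - 1) mod 3 = 0 mod 3 = 0; 0 = 0 — holds
x = -2: LHS = ((-2)² - 1) mod 3 = 3 mod 3 = 0; 0 = 0 — holds
x = -3: LHS = ((-3)² - 1) mod 3 = 8 mod 3 = 2; 2 = 0 — FAILS  ← closest negative counterexample to 0

Answer: x = -3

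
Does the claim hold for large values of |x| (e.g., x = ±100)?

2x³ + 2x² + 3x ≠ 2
x = 100: LHS = 2·100³ + 2·100² + 3·100 = 2020300; 2020300 ≠ 2 — holds
x = -100: LHS = 2·(-100)³ + 2·(-100)² + 3·(-100) = -1980300; -1980300 ≠ 2 — holds

Answer: Yes, holds for both x = 100 and x = -100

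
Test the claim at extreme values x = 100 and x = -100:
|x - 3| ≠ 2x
x = 100: LHS = |100 - 3| = |97| = 97, RHS = 2·100 = 200; 97 ≠ 200 — holds
x = -100: LHS = |(-100) - 3| = |-103| = 103, RHS = 2·(-100) = -200; 103 ≠ -200 — holds

Answer: Yes, holds for both x = 100 and x = -100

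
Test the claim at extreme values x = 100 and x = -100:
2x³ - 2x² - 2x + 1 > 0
x = 100: LHS = 2·100³ - 2·100² - 2·100 + 1 = 1979801; 1979801 > 0 — holds
x = -100: LHS = 2·(-100)³ - 2·(-100)² - 2·(-100) + 1 = -2019799; -2019799 > 0 — FAILS

Answer: Partially: holds for x = 100, fails for x = -100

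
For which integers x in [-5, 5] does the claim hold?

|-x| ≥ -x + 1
Holds for: {1, 2, 3, 4, 5}
Fails for: {-5, -4, -3, -2, -1, 0}

Answer: {1, 2, 3, 4, 5}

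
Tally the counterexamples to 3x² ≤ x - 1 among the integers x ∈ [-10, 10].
Counterexamples in [-10, 10]: {-10, -9, -8, -7, -6, -5, -4, -3, -2, -1, 0, 1, 2, 3, 4, 5, 6, 7, 8, 9, 10}.

Counting them gives 21 values.

Answer: 21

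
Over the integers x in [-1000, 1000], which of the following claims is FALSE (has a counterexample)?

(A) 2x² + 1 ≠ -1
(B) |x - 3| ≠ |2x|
(A) Over all integers in [-1000, 1000], LHS − RHS is always positive; it is smallest at x = 0, where it equals 2:
x = 0: LHS = 2·0² + 1 = 1; 1 ≠ -1 — holds
At the ends of the range:
x = -1000: LHS = 2·(-1000)² + 1 = 2000001; 2000001 ≠ -1 — holds
x = 1000: LHS = 2·1000² + 1 = 2000001; 2000001 ≠ -1 — holds
Hence LHS − RHS is never 0, i.e. the two sides are never equal, so the relation holds for every integer in [-1000, 1000].

(B) x = 1: LHS = |1 - 3| = |-2| = 2, RHS = |2·1| = |2| = 2; 2 ≠ 2 — FAILS

Only (B) has a counterexample.

Answer: B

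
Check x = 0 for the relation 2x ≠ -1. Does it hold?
x = 0: LHS = 2·0 = 0; 0 ≠ -1 — holds

The relation is satisfied at x = 0.

Answer: Yes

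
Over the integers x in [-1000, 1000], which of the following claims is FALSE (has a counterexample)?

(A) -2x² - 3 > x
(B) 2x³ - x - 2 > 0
(A) x = 0: LHS = -2·0² - 3 = -3; -3 > 0 — FAILS
(B) x = 0: LHS = 2·0³ - 0 - 2 = -2; -2 > 0 — FAILS

Answer: Both A and B are false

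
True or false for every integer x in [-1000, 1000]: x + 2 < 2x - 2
The claim fails at x = 0:
x = 0: LHS = 0 + 2 = 2, RHS = 2·0 - 2 = -2; 2 < -2 — FAILS

Because a single integer refutes it, the statement is false.

Answer: False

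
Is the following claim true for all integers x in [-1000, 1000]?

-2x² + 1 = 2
The claim fails at x = 0:
x = 0: LHS = -2·0² + 1 = 1; 1 = 2 — FAILS

Because a single integer refutes it, the statement is false.

Answer: False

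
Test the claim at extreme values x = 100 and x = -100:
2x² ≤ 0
x = 100: LHS = 2·100² = 20000; 20000 ≤ 0 — FAILS
x = -100: LHS = 2·(-100)² = 20000; 20000 ≤ 0 — FAILS

Answer: No, fails for both x = 100 and x = -100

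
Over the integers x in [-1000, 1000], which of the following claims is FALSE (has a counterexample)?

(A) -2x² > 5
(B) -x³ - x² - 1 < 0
(A) x = 0: LHS = -2·0² = 0; 0 > 5 — FAILS
(B) x = -2: LHS = -(-2)³ - (-2)² - 1 = 3; 3 < 0 — FAILS

Answer: Both A and B are false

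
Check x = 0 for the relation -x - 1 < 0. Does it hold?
x = 0: LHS = -0 - 1 = -1; -1 < 0 — holds

The relation is satisfied at x = 0.

Answer: Yes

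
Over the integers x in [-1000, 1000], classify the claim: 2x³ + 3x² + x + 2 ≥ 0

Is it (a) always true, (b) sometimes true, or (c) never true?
Holds at x = 0: LHS = 2·0³ + 3·0² + 0 + 2 = 2; 2 ≥ 0 — holds
Fails at x = -2: LHS = 2·(-2)³ + 3·(-2)² + (-2) + 2 = -4; -4 ≥ 0 — FAILS
It is satisfied by some integers in the range but not all.

Answer: Sometimes true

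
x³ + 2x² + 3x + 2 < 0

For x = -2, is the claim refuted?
Substitute x = -2 into the relation:
x = -2: LHS = (-2)³ + 2·(-2)² + 3·(-2) + 2 = -4; -4 < 0 — holds

The claim holds here, so x = -2 is not a counterexample. (A counterexample exists elsewhere, e.g. x = 0.)

Answer: No, x = -2 is not a counterexample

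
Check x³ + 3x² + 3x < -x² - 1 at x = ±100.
x = 100: LHS = 100³ + 3·100² + 3·100 = 1030300, RHS = -100² - 1 = -10001; 1030300 < -10001 — FAILS
x = -100: LHS = (-100)³ + 3·(-100)² + 3·(-100) = -970300, RHS = -(-100)² - 1 = -10001; -970300 < -10001 — holds

Answer: Partially: fails for x = 100, holds for x = -100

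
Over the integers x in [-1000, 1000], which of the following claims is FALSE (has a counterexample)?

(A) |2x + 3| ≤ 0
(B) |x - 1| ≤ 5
(A) x = 0: LHS = |2·0 + 3| = |3| = 3; 3 ≤ 0 — FAILS
(B) x = -5: LHS = |(-5) - 1| = |-6| = 6; 6 ≤ 5 — FAILS

Answer: Both A and B are false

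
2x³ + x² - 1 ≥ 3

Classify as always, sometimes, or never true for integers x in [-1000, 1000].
Holds at x = 2: LHS = 2·2³ + 2² - 1 = 19; 19 ≥ 3 — holds
Fails at x = 0: LHS = 2·0³ + 0² - 1 = -1; -1 ≥ 3 — FAILS
It is satisfied by some integers in the range but not all.

Answer: Sometimes true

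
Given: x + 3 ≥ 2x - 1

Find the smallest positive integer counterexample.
Testing positive integers:
x = 1: LHS = 1 + 3 = 4, RHS = 2·1 - 1 = 1; 4 ≥ 1 — holds
x = 2: LHS = 2 + 3 = 5, RHS = 2·2 - 1 = 3; 5 ≥ 3 — holds
x = 3: LHS = 3 + 3 = 6, RHS = 2·3 - 1 = 5; 6 ≥ 5 — holds
x = 4: LHS = 4 + 3 = 7, RHS = 2·4 - 1 = 7; 7 ≥ 7 — holds
x = 5: LHS = 5 + 3 = 8, RHS = 2·5 - 1 = 9; 8 ≥ 9 — FAILS  ← smallest positive counterexample

Answer: x = 5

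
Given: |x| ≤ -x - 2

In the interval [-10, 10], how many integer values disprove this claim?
Counterexamples in [-10, 10]: {-10, -9, -8, -7, -6, -5, -4, -3, -2, -1, 0, 1, 2, 3, 4, 5, 6, 7, 8, 9, 10}.

Counting them gives 21 values.

Answer: 21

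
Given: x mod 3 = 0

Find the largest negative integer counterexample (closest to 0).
Testing negative integers from -1 downward:
x = -1: LHS = (-1) mod 3 = 2; 2 = 0 — FAILS  ← closest negative counterexample to 0

Answer: x = -1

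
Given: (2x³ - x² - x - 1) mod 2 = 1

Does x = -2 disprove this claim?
Substitute x = -2 into the relation:
x = -2: LHS = (2·(-2)³ - (-2)² - (-2) - 1) mod 2 = (-19) mod 2 = 1; 1 = 1 — holds

The relation holds at x = -2, so it is not a counterexample.

Answer: No, x = -2 is not a counterexample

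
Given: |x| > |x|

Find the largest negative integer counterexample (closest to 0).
Testing negative integers from -1 downward:
x = -1: LHS = |-1| = 1, RHS = |-1| = 1; 1 > 1 — FAILS  ← closest negative counterexample to 0

Answer: x = -1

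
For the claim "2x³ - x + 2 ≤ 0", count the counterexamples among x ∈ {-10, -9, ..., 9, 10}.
Counterexamples in [-10, 10]: {-1, 0, 1, 2, 3, 4, 5, 6, 7, 8, 9, 10}.

Counting them gives 12 values.

Answer: 12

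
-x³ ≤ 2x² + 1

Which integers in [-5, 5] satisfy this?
Holds for: {-2, -1, 0, 1, 2, 3, 4, 5}
Fails for: {-5, -4, -3}

Answer: {-2, -1, 0, 1, 2, 3, 4, 5}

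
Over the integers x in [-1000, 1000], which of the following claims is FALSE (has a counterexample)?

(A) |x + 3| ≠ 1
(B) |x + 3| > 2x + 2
(A) x = -2: LHS = |(-2) + 3| = |1| = 1; 1 ≠ 1 — FAILS
(B) x = 1: LHS = |1 + 3| = |4| = 4, RHS = 2·1 + 2 = 4; 4 > 4 — FAILS

Answer: Both A and B are false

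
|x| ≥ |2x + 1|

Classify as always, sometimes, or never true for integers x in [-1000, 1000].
Holds at x = -1: LHS = |-1| = 1, RHS = |2·(-1) + 1| = |-1| = 1; 1 ≥ 1 — holds
Fails at x = 0: LHS = |0| = 0, RHS = |2·0 + 1| = |1| = 1; 0 ≥ 1 — FAILS
It is satisfied by some integers in the range but not all.

Answer: Sometimes true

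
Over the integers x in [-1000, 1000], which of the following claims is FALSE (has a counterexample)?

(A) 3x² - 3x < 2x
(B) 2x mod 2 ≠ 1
(A) x = 0: LHS = 3·0² - 3·0 = 0, RHS = 2·0 = 0; 0 < 0 — FAILS

(B) For a polynomial with integer coefficients, its value mod 2 depends only on x mod 2, so it suffices to check one representative of each residue class, x = 0, 1:
x = 0: LHS = (2·0) mod 2 = 0 mod 2 = 0; 0 ≠ 1 — holds
x = 1: LHS = (2·1) mod 2 = 2 mod 2 = 0; 0 ≠ 1 — holds
The relation holds in every residue class, so the relation holds for every integer in [-1000, 1000].

Only (A) has a counterexample.

Answer: A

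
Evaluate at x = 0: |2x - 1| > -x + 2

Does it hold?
x = 0: LHS = |2·0 - 1| = |-1| = 1, RHS = -0 + 2 = 2; 1 > 2 — FAILS

The relation fails at x = 0, so x = 0 is a counterexample.

Answer: No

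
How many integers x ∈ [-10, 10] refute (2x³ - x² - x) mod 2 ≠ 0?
Counterexamples in [-10, 10]: {-10, -9, -8, -7, -6, -5, -4, -3, -2, -1, 0, 1, 2, 3, 4, 5, 6, 7, 8, 9, 10}.

Counting them gives 21 values.

Answer: 21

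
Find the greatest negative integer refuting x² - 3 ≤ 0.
Testing negative integers from -1 downward:
x = -1: LHS = (-1)² - 3 = -2; -2 ≤ 0 — holds
x = -2: LHS = (-2)² - 3 = 1; 1 ≤ 0 — FAILS  ← closest negative counterexample to 0

Answer: x = -2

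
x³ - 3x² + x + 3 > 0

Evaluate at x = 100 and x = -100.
x = 100: LHS = 100³ - 3·100² + 100 + 3 = 970103; 970103 > 0 — holds
x = -100: LHS = (-100)³ - 3·(-100)² + (-100) + 3 = -1030097; -1030097 > 0 — FAILS

Answer: Partially: holds for x = 100, fails for x = -100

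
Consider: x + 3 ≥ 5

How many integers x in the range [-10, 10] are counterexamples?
Counterexamples in [-10, 10]: {-10, -9, -8, -7, -6, -5, -4, -3, -2, -1, 0, 1}.

Counting them gives 12 values.

Answer: 12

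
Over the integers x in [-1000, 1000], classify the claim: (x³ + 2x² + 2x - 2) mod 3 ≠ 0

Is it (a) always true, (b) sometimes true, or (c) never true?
Holds at x = 0: LHS = (0³ + 2·0² + 2·0 - 2) mod 3 = (-2) mod 3 = 1; 1 ≠ 0 — holds
Fails at x = 1: LHS = (1³ + 2·1² + 2·1 - 2) mod 3 = 3 mod 3 = 0; 0 ≠ 0 — FAILS
It is satisfied by some integers in the range but not all.

Answer: Sometimes true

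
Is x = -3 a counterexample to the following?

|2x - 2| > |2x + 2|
Substitute x = -3 into the relation:
x = -3: LHS = |2·(-3) - 2| = |-8| = 8, RHS = |2·(-3) + 2| = |-4| = 4; 8 > 4 — holds

The claim holds here, so x = -3 is not a counterexample. (A counterexample exists elsewhere, e.g. x = 0.)

Answer: No, x = -3 is not a counterexample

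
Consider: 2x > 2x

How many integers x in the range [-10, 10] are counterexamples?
Counterexamples in [-10, 10]: {-10, -9, -8, -7, -6, -5, -4, -3, -2, -1, 0, 1, 2, 3, 4, 5, 6, 7, 8, 9, 10}.

Counting them gives 21 values.

Answer: 21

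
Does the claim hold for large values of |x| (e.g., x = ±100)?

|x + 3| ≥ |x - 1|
x = 100: LHS = |100 + 3| = |103| = 103, RHS = |100 - 1| = |99| = 99; 103 ≥ 99 — holds
x = -100: LHS = |(-100) + 3| = |-97| = 97, RHS = |(-100) - 1| = |-101| = 101; 97 ≥ 101 — FAILS

Answer: Partially: holds for x = 100, fails for x = -100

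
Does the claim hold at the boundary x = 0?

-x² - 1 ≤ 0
x = 0: LHS = -0² - 1 = -1; -1 ≤ 0 — holds

The relation is satisfied at x = 0.

Answer: Yes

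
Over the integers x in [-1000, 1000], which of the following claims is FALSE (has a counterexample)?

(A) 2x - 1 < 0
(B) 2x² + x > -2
(A) x = 1: LHS = 2·1 - 1 = 1; 1 < 0 — FAILS

(B) Over all integers in [-1000, 1000], LHS − RHS is smallest at x = 0, where it equals 2:
x = 0: LHS = 2·0² + 0 = 0; 0 > -2 — holds
At the ends of the range:
x = -1000: LHS = 2·(-1000)² + (-1000) = 1999000; 1999000 > -2 — holds
x = 1000: LHS = 2·1000² + 1000 = 2001000; 2001000 > -2 — holds
Hence LHS − RHS is never zero or negative, i.e. LHS > RHS throughout, so the relation holds for every integer in [-1000, 1000].

Only (A) has a counterexample.

Answer: A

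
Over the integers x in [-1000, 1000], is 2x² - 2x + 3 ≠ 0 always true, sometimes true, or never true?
Over all integers in [-1000, 1000], LHS − RHS is always positive; it is smallest at x = 0, where it equals 3:
x = 0: LHS = 2·0² - 2·0 + 3 = 3; 3 ≠ 0 — holds
At the ends of the range:
x = -1000: LHS = 2·(-1000)² - 2·(-1000) + 3 = 2002003; 2002003 ≠ 0 — holds
x = 1000: LHS = 2·1000² - 2·1000 + 3 = 1998003; 1998003 ≠ 0 — holds
Hence LHS − RHS is never 0, i.e. the two sides are never equal, so the relation holds for every integer in [-1000, 1000].

No counterexample exists.

Answer: Always true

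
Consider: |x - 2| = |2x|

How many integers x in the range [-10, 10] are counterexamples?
Counterexamples in [-10, 10]: {-10, -9, -8, -7, -6, -5, -4, -3, -1, 0, 1, 2, 3, 4, 5, 6, 7, 8, 9, 10}.

Counting them gives 20 values.

Answer: 20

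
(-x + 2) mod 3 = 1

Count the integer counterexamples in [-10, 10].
Counterexamples in [-10, 10]: {-10, -9, -7, -6, -4, -3, -1, 0, 2, 3, 5, 6, 8, 9}.

Counting them gives 14 values.

Answer: 14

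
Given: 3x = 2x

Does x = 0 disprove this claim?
Substitute x = 0 into the relation:
x = 0: LHS = 3·0 = 0, RHS = 2·0 = 0; 0 = 0 — holds

The claim holds here, so x = 0 is not a counterexample. (A counterexample exists elsewhere, e.g. x = 1.)

Answer: No, x = 0 is not a counterexample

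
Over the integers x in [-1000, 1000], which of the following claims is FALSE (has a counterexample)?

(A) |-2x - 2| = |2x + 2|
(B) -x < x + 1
(A) LHS − RHS = 0 at every integer in [-1000, 1000]; the two sides always agree. For instance:
x = -1000: LHS = |-2·(-1000) - 2| = |1998| = 1998, RHS = |2·(-1000) + 2| = |-1998| = 1998; 1998 = 1998 — holds
x = 0: LHS = |-2·0 - 2| = |-2| = 2, RHS = |2·0 + 2| = |2| = 2; 2 = 2 — holds
x = 1000: LHS = |-2·1000 - 2| = |-2002| = 2002, RHS = |2·1000 + 2| = |2002| = 2002; 2002 = 2002 — holds
The sides are never unequal, so the relation holds for every integer in [-1000, 1000].

(B) x = -1: LHS = -(-1) = 1, RHS = (-1) + 1 = 0; 1 < 0 — FAILS

Only (B) has a counterexample.

Answer: B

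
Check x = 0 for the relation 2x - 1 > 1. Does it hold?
x = 0: LHS = 2·0 - 1 = -1; -1 > 1 — FAILS

The relation fails at x = 0, so x = 0 is a counterexample.

Answer: No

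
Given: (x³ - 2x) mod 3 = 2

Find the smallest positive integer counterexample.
Testing positive integers:
x = 1: LHS = (1³ - 2·1) mod 3 = (-1) mod 3 = 2; 2 = 2 — holds
x = 2: LHS = (2³ - 2·2) mod 3 = 4 mod 3 = 1; 1 = 2 — FAILS  ← smallest positive counterexample

Answer: x = 2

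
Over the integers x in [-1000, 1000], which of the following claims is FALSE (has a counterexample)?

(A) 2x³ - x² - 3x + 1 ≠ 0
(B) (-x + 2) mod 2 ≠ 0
(A) Track d = LHS − RHS over the integers in [-1000, 1000]. Equality would need d = 0, but d changes sign only between consecutive integers, jumping over 0:
x = -2: LHS = 2·(-2)³ - (-2)² - 3·(-2) + 1 = -13; -13 ≠ 0 — holds  (d = -13)
x = -1: LHS = 2·(-1)³ - (-1)² - 3·(-1) + 1 = 1; 1 ≠ 0 — holds  (d = 1)
x = 0: LHS = 2·0³ - 0² - 3·0 + 1 = 1; 1 ≠ 0 — holds  (d = 1)
x = 1: LHS = 2·1³ - 1² - 3·1 + 1 = -1; -1 ≠ 0 — holds  (d = -1)
x = 1: LHS = 2·1³ - 1² - 3·1 + 1 = -1; -1 ≠ 0 — holds  (d = -1)
x = 2: LHS = 2·2³ - 2² - 3·2 + 1 = 7; 7 ≠ 0 — holds  (d = 7)
Away from these crossings d keeps a constant sign, and checking every integer in [-1000, 1000] confirms d ≠ 0 throughout. Hence the two sides are never equal, so the relation holds for every integer in [-1000, 1000].

(B) x = 0: LHS = (-0 + 2) mod 2 = 2 mod 2 = 0; 0 ≠ 0 — FAILS

Only (B) has a counterexample.

Answer: B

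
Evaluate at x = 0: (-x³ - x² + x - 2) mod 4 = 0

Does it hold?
x = 0: LHS = (-0³ - 0² + 0 - 2) mod 4 = (-2) mod 4 = 2; 2 = 0 — FAILS

The relation fails at x = 0, so x = 0 is a counterexample.

Answer: No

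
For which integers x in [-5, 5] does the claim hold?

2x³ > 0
Holds for: {1, 2, 3, 4, 5}
Fails for: {-5, -4, -3, -2, -1, 0}

Answer: {1, 2, 3, 4, 5}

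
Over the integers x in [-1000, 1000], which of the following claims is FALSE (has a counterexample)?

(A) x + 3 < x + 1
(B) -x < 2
(A) x = 0: LHS = 0 + 3 = 3, RHS = 0 + 1 = 1; 3 < 1 — FAILS
(B) x = -2: LHS = -(-2) = 2; 2 < 2 — FAILS

Answer: Both A and B are false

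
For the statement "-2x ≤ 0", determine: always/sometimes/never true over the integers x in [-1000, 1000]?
Holds at x = 0: LHS = -2·0 = 0; 0 ≤ 0 — holds
Fails at x = -1: LHS = -2·(-1) = 2; 2 ≤ 0 — FAILS
It is satisfied by some integers in the range but not all.

Answer: Sometimes true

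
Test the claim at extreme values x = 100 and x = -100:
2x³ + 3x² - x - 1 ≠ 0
x = 100: LHS = 2·100³ + 3·100² - 100 - 1 = 2029899; 2029899 ≠ 0 — holds
x = -100: LHS = 2·(-100)³ + 3·(-100)² - (-100) - 1 = -1969901; -1969901 ≠ 0 — holds

Answer: Yes, holds for both x = 100 and x = -100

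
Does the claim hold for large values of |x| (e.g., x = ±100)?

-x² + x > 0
x = 100: LHS = -100² + 100 = -9900; -9900 > 0 — FAILS
x = -100: LHS = -(-100)² + (-100) = -10100; -10100 > 0 — FAILS

Answer: No, fails for both x = 100 and x = -100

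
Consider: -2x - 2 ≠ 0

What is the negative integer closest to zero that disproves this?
Testing negative integers from -1 downward:
x = -1: LHS = -2·(-1) - 2 = 0; 0 ≠ 0 — FAILS  ← closest negative counterexample to 0

Answer: x = -1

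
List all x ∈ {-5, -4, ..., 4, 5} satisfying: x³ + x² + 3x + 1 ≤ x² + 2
Holds for: {-5, -4, -3, -2, -1, 0}
Fails for: {1, 2, 3, 4, 5}

Answer: {-5, -4, -3, -2, -1, 0}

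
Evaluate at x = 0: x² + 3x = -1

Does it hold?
x = 0: LHS = 0² + 3·0 = 0; 0 = -1 — FAILS

The relation fails at x = 0, so x = 0 is a counterexample.

Answer: No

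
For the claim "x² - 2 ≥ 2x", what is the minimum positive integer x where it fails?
Testing positive integers:
x = 1: LHS = 1² - 2 = -1, RHS = 2·1 = 2; -1 ≥ 2 — FAILS  ← smallest positive counterexample

Answer: x = 1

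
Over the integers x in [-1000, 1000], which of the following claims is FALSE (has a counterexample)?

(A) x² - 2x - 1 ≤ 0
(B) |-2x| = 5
(A) x = -1: LHS = (-1)² - 2·(-1) - 1 = 2; 2 ≤ 0 — FAILS
(B) x = 0: LHS = |-2·0| = |0| = 0; 0 = 5 — FAILS

Answer: Both A and B are false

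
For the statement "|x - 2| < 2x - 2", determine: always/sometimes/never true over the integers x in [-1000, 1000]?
Holds at x = 2: LHS = |2 - 2| = |0| = 0, RHS = 2·2 - 2 = 2; 0 < 2 — holds
Fails at x = 0: LHS = |0 - 2| = |-2| = 2, RHS = 2·0 - 2 = -2; 2 < -2 — FAILS
It is satisfied by some integers in the range but not all.

Answer: Sometimes true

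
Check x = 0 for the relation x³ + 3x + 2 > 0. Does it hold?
x = 0: LHS = 0³ + 3·0 + 2 = 2; 2 > 0 — holds

The relation is satisfied at x = 0.

Answer: Yes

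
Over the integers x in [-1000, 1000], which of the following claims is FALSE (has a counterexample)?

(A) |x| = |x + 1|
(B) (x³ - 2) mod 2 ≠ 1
(A) x = 0: LHS = |0| = 0, RHS = |0 + 1| = |1| = 1; 0 = 1 — FAILS
(B) x = 1: LHS = (1³ - 2) mod 2 = (-1) mod 2 = 1; 1 ≠ 1 — FAILS

Answer: Both A and B are false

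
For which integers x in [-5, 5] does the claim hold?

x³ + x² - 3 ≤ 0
Holds for: {-5, -4, -3, -2, -1, 0, 1}
Fails for: {2, 3, 4, 5}

Answer: {-5, -4, -3, -2, -1, 0, 1}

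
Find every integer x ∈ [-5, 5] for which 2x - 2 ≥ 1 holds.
Holds for: {2, 3, 4, 5}
Fails for: {-5, -4, -3, -2, -1, 0, 1}

Answer: {2, 3, 4, 5}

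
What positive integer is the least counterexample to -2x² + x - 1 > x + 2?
Testing positive integers:
x = 1: LHS = -2·1² + 1 - 1 = -2, RHS = 1 + 2 = 3; -2 > 3 — FAILS  ← smallest positive counterexample

Answer: x = 1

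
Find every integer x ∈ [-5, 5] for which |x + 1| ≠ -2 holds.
An absolute value is never negative, so the left side is ≥ 0 for every x, while the right side is -2. Tightest case in [-5, 5] is x = -1:
x = -1: LHS = |(-1) + 1| = |0| = 0; 0 ≠ -2 — holds
Hence LHS − RHS is never 0, i.e. the two sides are never equal, so the relation holds for every integer in [-5, 5].

Answer: All integers in [-5, 5]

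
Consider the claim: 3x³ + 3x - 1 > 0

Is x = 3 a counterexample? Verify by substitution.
Substitute x = 3 into the relation:
x = 3: LHS = 3·3³ + 3·3 - 1 = 89; 89 > 0 — holds

The claim holds here, so x = 3 is not a counterexample. (A counterexample exists elsewhere, e.g. x = 0.)

Answer: No, x = 3 is not a counterexample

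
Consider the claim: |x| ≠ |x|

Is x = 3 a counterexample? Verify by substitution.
Substitute x = 3 into the relation:
x = 3: LHS = |3| = 3, RHS = |3| = 3; 3 ≠ 3 — FAILS

Since the claim fails at x = 3, this value is a counterexample.

Answer: Yes, x = 3 is a counterexample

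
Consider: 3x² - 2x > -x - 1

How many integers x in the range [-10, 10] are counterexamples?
Over all integers in [-10, 10], LHS − RHS is smallest at x = 0, where it equals 1:
x = 0: LHS = 3·0² - 2·0 = 0, RHS = -0 - 1 = -1; 0 > -1 — holds
At the ends of the range:
x = -10: LHS = 3·(-10)² - 2·(-10) = 320, RHS = -(-10) - 1 = 9; 320 > 9 — holds
x = 10: LHS = 3·10² - 2·10 = 280, RHS = -10 - 1 = -11; 280 > -11 — holds
Hence LHS − RHS is never zero or negative, i.e. LHS > RHS throughout, so the relation holds for every integer in [-10, 10].

No counterexample appears in that range.

Answer: 0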